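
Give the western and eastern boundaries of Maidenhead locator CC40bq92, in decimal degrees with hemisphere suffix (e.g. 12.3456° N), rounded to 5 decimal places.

131.84167° W, 131.83333° W

Field C=2, C=2: +2·20° lon, +2·10° lat → SW at lon -140°, lat -70°.
Square 4, 0: +4·2° lon, +0·1° lat → SW at lon -132°, lat -70°.
Subsquare b=1, q=16: +1·0.0833333° lon, +16·0.0416667° lat → SW at lon -131.917°, lat -69.3333°.
Extended square 9, 2: +9·0.00833333° lon, +2·0.00416667° lat → SW at lon -131.842°, lat -69.325°.
Cell spans 0.00833333° lon × 0.00416667° lat.
west 131.84167° W, east 131.83333° W.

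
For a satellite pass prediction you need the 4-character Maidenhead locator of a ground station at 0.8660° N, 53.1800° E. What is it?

LJ60

Shift to the Maidenhead origin (180°W, 90°S): lon 233.18, lat 90.87.
Field: 233.18/20 → 11 → L, 90.87/10 → 9 → J; chars LJ.
Square: 13.18/2 → 6, 0.87/1 → 0; chars 60.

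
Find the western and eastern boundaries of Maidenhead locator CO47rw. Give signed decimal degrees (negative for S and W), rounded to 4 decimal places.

-130.5833, -130.5000

Field C=2, O=14: +2·20° lon, +14·10° lat → SW at lon -140°, lat 50°.
Square 4, 7: +4·2° lon, +7·1° lat → SW at lon -132°, lat 57°.
Subsquare r=17, w=22: +17·0.0833333° lon, +22·0.0416667° lat → SW at lon -130.583°, lat 57.9167°.
Cell spans 0.0833333° lon × 0.0416667° lat.
west -130.5833, east -130.5000.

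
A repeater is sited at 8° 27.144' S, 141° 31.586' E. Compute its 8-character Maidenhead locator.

Add 180° to longitude and 90° to latitude: 321.52643, 81.54760.
Field: lon ⌊321.52643/20⌋ = 16 → Q; lat ⌊81.54760/10⌋ = 8 → I.
Square: lon ⌊1.52643/2⌋ = 0; lat ⌊1.54760/1⌋ = 1.
Subsquare: lon ⌊1.52643/0.0833333⌋ = 18 → s; lat ⌊0.54760/0.0416667⌋ = 13 → n.
Extended square: lon ⌊0.02643/0.00833333⌋ = 3; lat ⌊0.00593/0.00416667⌋ = 1.

QI01sn31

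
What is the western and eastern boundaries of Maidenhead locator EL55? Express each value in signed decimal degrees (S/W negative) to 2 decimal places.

-90.00, -88.00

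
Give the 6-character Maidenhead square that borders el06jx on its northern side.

EL07ja

Latitude subsquare x = 23; +1 → 24, wraps to 0 = a, carry into square.
Latitude square 6; +1 → 7.
The longitude characters are unchanged.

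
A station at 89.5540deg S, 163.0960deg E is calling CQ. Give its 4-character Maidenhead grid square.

RA10

Shift to the Maidenhead origin (180°W, 90°S): lon 343.10, lat 0.45.
Field (20°×10°, letters A–R): 343.10/20 → 17 → R, 0.45/10 → 0 → A; chars RA.
Square (2°×1°, digits 0–9): 3.10/2 → 1, 0.45/1 → 0; chars 10.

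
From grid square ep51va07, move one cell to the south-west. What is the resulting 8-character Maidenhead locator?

Longitude extended square 0; −1 → -1, wraps to 9, carry into subsquare.
Longitude subsquare v = 21; −1 → 20 = u.
Latitude extended square 7; −1 → 6.

EP51ua96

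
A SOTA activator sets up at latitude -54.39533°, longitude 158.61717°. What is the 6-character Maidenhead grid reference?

QD95ho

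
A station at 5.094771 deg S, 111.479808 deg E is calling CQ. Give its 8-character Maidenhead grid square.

Add 180° to longitude and 90° to latitude: 291.47981, 84.90523.
Field (20°×10°, letters A–R): lon ⌊291.47981/20⌋ = 14 → O; lat ⌊84.90523/10⌋ = 8 → I.
Square (2°×1°, digits 0–9): lon ⌊11.47981/2⌋ = 5; lat ⌊4.90523/1⌋ = 4.
Subsquare (5′×2.5′, letters a–x): lon ⌊1.47981/0.0833333⌋ = 17 → r; lat ⌊0.90523/0.0416667⌋ = 21 → v.
Extended square (30″×15″, digits 0–9): lon ⌊0.06314/0.00833333⌋ = 7; lat ⌊0.03023/0.00416667⌋ = 7.

OI54rv77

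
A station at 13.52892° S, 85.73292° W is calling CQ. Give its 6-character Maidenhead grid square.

Offset from 180°W / 90°S: lon 94.2671°, lat 76.4711°.
Field: lon ⌊94.2671/20⌋ = 4 → E; lat ⌊76.4711/10⌋ = 7 → H.
Square: lon ⌊14.2671/2⌋ = 7; lat ⌊6.4711/1⌋ = 6.
Subsquare: lon ⌊0.2671/0.0833333⌋ = 3 → d; lat ⌊0.4711/0.0416667⌋ = 11 → l.

EH76dl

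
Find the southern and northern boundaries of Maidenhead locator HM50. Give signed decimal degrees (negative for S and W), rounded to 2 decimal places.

30.00, 31.00

Field H=7, M=12: +7·20° lon, +12·10° lat → SW at lon -40°, lat 30°.
Square 5, 0: +5·2° lon, +0·1° lat → SW at lon -30°, lat 30°.
Cell spans 2° lon × 1° lat.
south 30.00, north 31.00.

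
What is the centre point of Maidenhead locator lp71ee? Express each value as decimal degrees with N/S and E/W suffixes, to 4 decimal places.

61.1875° N, 54.3750° E

Field L=11, P=15: +11·20° lon, +15·10° lat → SW at lon 40°, lat 60°.
Square 7, 1: +7·2° lon, +1·1° lat → SW at lon 54°, lat 61°.
Subsquare e=4, e=4: +4·0.0833333° lon, +4·0.0416667° lat → SW at lon 54.3333°, lat 61.1667°.
Cell spans 0.0833333° lon × 0.0416667° lat. Centre is SW corner plus half of each.
latitude 61.1875° N, longitude 54.3750° E.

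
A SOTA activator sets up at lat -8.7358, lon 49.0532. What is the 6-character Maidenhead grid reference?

Shift to the Maidenhead origin (180°W, 90°S): lon 229.0532, lat 81.2642.
Field: lon ⌊229.0532/20⌋ = 11 → L; lat ⌊81.2642/10⌋ = 8 → I.
Square: lon ⌊9.0532/2⌋ = 4; lat ⌊1.2642/1⌋ = 1.
Subsquare: lon ⌊1.0532/0.0833333⌋ = 12 → m; lat ⌊0.2642/0.0416667⌋ = 6 → g.

LI41mg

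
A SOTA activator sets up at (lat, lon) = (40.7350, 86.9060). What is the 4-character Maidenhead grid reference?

NN30

Shift to the Maidenhead origin (180°W, 90°S): lon 266.91, lat 130.74.
Field: lon ⌊266.91/20⌋ = 13 → N; lat ⌊130.74/10⌋ = 13 → N.
Square: lon ⌊6.91/2⌋ = 3; lat ⌊0.74/1⌋ = 0.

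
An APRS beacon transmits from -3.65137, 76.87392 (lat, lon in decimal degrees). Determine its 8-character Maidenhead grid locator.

MI86ki43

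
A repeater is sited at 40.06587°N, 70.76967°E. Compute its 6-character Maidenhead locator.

Add 180° to longitude and 90° to latitude: 250.7697, 130.0659.
Field (20°×10°, letters A–R): 250.7697/20 → 12 → M, 130.0659/10 → 13 → N; chars MN.
Square (2°×1°, digits 0–9): 10.7697/2 → 5, 0.0659/1 → 0; chars 50.
Subsquare (5′×2.5′, letters a–x): 0.7697/0.0833333 → 9 → j, 0.0659/0.0416667 → 1 → b; chars jb.

MN50jb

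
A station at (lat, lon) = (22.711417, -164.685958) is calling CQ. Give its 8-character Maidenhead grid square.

AL72pr70

Offset from 180°W / 90°S: lon 15.31404°, lat 112.71142°.
Field (20°×10°, letters A–R): 15.31404/20 → 0 → A, 112.71142/10 → 11 → L; chars AL.
Square (2°×1°, digits 0–9): 15.31404/2 → 7, 2.71142/1 → 2; chars 72.
Subsquare (5′×2.5′, letters a–x): 1.31404/0.0833333 → 15 → p, 0.71142/0.0416667 → 17 → r; chars pr.
Extended square (30″×15″, digits 0–9): 0.06404/0.00833333 → 7, 0.00308/0.00416667 → 0; chars 70.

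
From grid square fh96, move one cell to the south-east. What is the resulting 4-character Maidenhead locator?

Longitude square 9; +1 → 10, wraps to 0, carry into field.
Longitude field F = 5; +1 → 6 = G.
Latitude square 6; −1 → 5.

GH05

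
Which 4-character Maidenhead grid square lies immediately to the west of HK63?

Longitude square 6; −1 → 5.
The latitude characters are unchanged.

HK53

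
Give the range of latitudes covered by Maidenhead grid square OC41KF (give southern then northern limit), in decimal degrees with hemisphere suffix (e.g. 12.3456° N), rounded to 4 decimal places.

Field O=14, C=2: +14·20° lon, +2·10° lat → SW at lon 100°, lat -70°.
Square 4, 1: +4·2° lon, +1·1° lat → SW at lon 108°, lat -69°.
Subsquare k=10, f=5: +10·0.0833333° lon, +5·0.0416667° lat → SW at lon 108.833°, lat -68.7917°.
Cell spans 0.0833333° lon × 0.0416667° lat.
south 68.7917° S, north 68.7500° S.

68.7917° S, 68.7500° S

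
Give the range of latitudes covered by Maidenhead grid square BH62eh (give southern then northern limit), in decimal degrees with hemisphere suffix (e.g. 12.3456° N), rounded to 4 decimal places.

Field B=1, H=7: +1·20° lon, +7·10° lat → SW at lon -160°, lat -20°.
Square 6, 2: +6·2° lon, +2·1° lat → SW at lon -148°, lat -18°.
Subsquare e=4, h=7: +4·0.0833333° lon, +7·0.0416667° lat → SW at lon -147.667°, lat -17.7083°.
Cell spans 0.0833333° lon × 0.0416667° lat.
south 17.7083° S, north 17.6667° S.

17.7083° S, 17.6667° S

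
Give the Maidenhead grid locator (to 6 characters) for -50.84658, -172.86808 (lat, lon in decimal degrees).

Offset from 180°W / 90°S: lon 7.1319°, lat 39.1534°.
Field: lon ⌊7.1319/20⌋ = 0 → A; lat ⌊39.1534/10⌋ = 3 → D.
Square: lon ⌊7.1319/2⌋ = 3; lat ⌊9.1534/1⌋ = 9.
Subsquare: lon ⌊1.1319/0.0833333⌋ = 13 → n; lat ⌊0.1534/0.0416667⌋ = 3 → d.

AD39nd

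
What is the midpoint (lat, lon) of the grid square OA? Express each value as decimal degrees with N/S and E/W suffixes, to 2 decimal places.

Field O=14, A=0: +14·20° lon, +0·10° lat → SW at lon 100°, lat -90°.
Cell spans 20° lon × 10° lat. Centre is SW corner plus half of each.
latitude 85.00° S, longitude 110.00° E.

85.00° S, 110.00° E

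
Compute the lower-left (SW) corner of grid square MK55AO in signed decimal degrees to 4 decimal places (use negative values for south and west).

15.5833, 70.0000

Field M=12, K=10: +12·20° lon, +10·10° lat → SW at lon 60°, lat 10°.
Square 5, 5: +5·2° lon, +5·1° lat → SW at lon 70°, lat 15°.
Subsquare a=0, o=14: +0·0.0833333° lon, +14·0.0416667° lat → SW at lon 70°, lat 15.5833°.
latitude 15.5833, longitude 70.0000.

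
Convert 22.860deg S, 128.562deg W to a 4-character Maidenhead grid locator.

Offset from 180°W / 90°S: lon 51.44°, lat 67.14°.
Field: 51.44/20 → 2 → C, 67.14/10 → 6 → G; chars CG.
Square: 11.44/2 → 5, 7.14/1 → 7; chars 57.

CG57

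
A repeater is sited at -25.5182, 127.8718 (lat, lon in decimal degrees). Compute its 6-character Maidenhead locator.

PG34wl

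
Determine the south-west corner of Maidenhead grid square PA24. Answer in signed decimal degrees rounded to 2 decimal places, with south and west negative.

-86.00, 124.00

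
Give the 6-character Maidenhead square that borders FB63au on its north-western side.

FB53xv

Longitude subsquare a = 0; −1 → -1, wraps to 23 = x, carry into square.
Longitude square 6; −1 → 5.
Latitude subsquare u = 20; +1 → 21 = v.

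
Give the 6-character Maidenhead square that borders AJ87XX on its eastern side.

AJ97ax

Longitude subsquare x = 23; +1 → 24, wraps to 0 = a, carry into square.
Longitude square 8; +1 → 9.
The latitude characters are unchanged.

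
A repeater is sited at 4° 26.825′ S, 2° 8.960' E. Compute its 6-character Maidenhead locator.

Offset from 180°W / 90°S: lon 182.1493°, lat 85.5529°.
Field: lon ⌊182.1493/20⌋ = 9 → J; lat ⌊85.5529/10⌋ = 8 → I.
Square: lon ⌊2.1493/2⌋ = 1; lat ⌊5.5529/1⌋ = 5.
Subsquare: lon ⌊0.1493/0.0833333⌋ = 1 → b; lat ⌊0.5529/0.0416667⌋ = 13 → n.

JI15bn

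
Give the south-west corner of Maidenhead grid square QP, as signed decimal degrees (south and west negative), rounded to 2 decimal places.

Field Q=16, P=15: +16·20° lon, +15·10° lat → SW at lon 140°, lat 60°.
latitude 60.00, longitude 140.00.

60.00, 140.00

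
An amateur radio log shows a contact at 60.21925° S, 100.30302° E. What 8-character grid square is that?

Shift to the Maidenhead origin (180°W, 90°S): lon 280.30302, lat 29.78075.
Field (20°×10°, letters A–R): 280.30302/20 → 14 → O, 29.78075/10 → 2 → C; chars OC.
Square (2°×1°, digits 0–9): 0.30302/2 → 0, 9.78075/1 → 9; chars 09.
Subsquare (5′×2.5′, letters a–x): 0.30302/0.0833333 → 3 → d, 0.78075/0.0416667 → 18 → s; chars ds.
Extended square (30″×15″, digits 0–9): 0.05302/0.00833333 → 6, 0.03075/0.00416667 → 7; chars 67.

OC09ds67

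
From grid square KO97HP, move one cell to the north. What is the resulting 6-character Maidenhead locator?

Latitude subsquare p = 15; +1 → 16 = q.
The longitude characters are unchanged.

KO97hq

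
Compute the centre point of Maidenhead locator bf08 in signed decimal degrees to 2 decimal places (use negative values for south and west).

Field B=1, F=5: +1·20° lon, +5·10° lat → SW at lon -160°, lat -40°.
Square 0, 8: +0·2° lon, +8·1° lat → SW at lon -160°, lat -32°.
Cell spans 2° lon × 1° lat. Centre is SW corner plus half of each.
latitude -31.50, longitude -159.00.

-31.50, -159.00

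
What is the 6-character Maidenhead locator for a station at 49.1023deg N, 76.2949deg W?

FN19uc

Add 180° to longitude and 90° to latitude: 103.7051, 139.1023.
Field (20°×10°, letters A–R): lon ⌊103.7051/20⌋ = 5 → F; lat ⌊139.1023/10⌋ = 13 → N.
Square (2°×1°, digits 0–9): lon ⌊3.7051/2⌋ = 1; lat ⌊9.1023/1⌋ = 9.
Subsquare (5′×2.5′, letters a–x): lon ⌊1.7051/0.0833333⌋ = 20 → u; lat ⌊0.1023/0.0416667⌋ = 2 → c.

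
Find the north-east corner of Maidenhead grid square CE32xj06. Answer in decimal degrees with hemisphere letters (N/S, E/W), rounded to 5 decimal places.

Field C=2, E=4: +2·20° lon, +4·10° lat → SW at lon -140°, lat -50°.
Square 3, 2: +3·2° lon, +2·1° lat → SW at lon -134°, lat -48°.
Subsquare x=23, j=9: +23·0.0833333° lon, +9·0.0416667° lat → SW at lon -132.083°, lat -47.625°.
Extended square 0, 6: +0·0.00833333° lon, +6·0.00416667° lat → SW at lon -132.083°, lat -47.6°.
Cell spans 0.00833333° lon × 0.00416667° lat. NE corner is SW corner plus one full cell.
latitude 47.59583° S, longitude 132.07500° W.

47.59583° S, 132.07500° W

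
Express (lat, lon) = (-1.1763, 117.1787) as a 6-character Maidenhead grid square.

OI88ot

Add 180° to longitude and 90° to latitude: 297.1787, 88.8237.
Field: 297.1787/20 → 14 → O, 88.8237/10 → 8 → I; chars OI.
Square: 17.1787/2 → 8, 8.8237/1 → 8; chars 88.
Subsquare: 1.1787/0.0833333 → 14 → o, 0.8237/0.0416667 → 19 → t; chars ot.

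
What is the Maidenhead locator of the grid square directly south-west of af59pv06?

AF59ov95

Longitude extended square 0; −1 → -1, wraps to 9, carry into subsquare.
Longitude subsquare p = 15; −1 → 14 = o.
Latitude extended square 6; −1 → 5.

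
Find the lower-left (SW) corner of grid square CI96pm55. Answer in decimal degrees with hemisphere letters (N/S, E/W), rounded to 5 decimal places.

3.47917° S, 120.70833° W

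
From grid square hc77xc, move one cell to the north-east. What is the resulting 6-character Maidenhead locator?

Longitude subsquare x = 23; +1 → 24, wraps to 0 = a, carry into square.
Longitude square 7; +1 → 8.
Latitude subsquare c = 2; +1 → 3 = d.

HC87ad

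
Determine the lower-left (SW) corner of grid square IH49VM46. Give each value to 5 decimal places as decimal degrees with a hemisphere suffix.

10.47500° S, 10.21667° W

Field I=8, H=7: +8·20° lon, +7·10° lat → SW at lon -20°, lat -20°.
Square 4, 9: +4·2° lon, +9·1° lat → SW at lon -12°, lat -11°.
Subsquare v=21, m=12: +21·0.0833333° lon, +12·0.0416667° lat → SW at lon -10.25°, lat -10.5°.
Extended square 4, 6: +4·0.00833333° lon, +6·0.00416667° lat → SW at lon -10.2167°, lat -10.475°.
latitude 10.47500° S, longitude 10.21667° W.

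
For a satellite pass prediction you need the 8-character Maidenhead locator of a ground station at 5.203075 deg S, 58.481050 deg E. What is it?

Shift to the Maidenhead origin (180°W, 90°S): lon 238.48105, lat 84.79693.
Field: 238.48105/20 → 11 → L, 84.79693/10 → 8 → I; chars LI.
Square: 18.48105/2 → 9, 4.79693/1 → 4; chars 94.
Subsquare: 0.48105/0.0833333 → 5 → f, 0.79693/0.0416667 → 19 → t; chars ft.
Extended square: 0.06438/0.00833333 → 7, 0.00526/0.00416667 → 1; chars 71.

LI94ft71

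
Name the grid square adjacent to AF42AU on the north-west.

AF32xv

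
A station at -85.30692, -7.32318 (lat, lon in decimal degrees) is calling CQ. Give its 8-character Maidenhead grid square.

Add 180° to longitude and 90° to latitude: 172.67682, 4.69308.
Field: lon ⌊172.67682/20⌋ = 8 → I; lat ⌊4.69308/10⌋ = 0 → A.
Square: lon ⌊12.67682/2⌋ = 6; lat ⌊4.69308/1⌋ = 4.
Subsquare: lon ⌊0.67682/0.0833333⌋ = 8 → i; lat ⌊0.69308/0.0416667⌋ = 16 → q.
Extended square: lon ⌊0.01015/0.00833333⌋ = 1; lat ⌊0.02641/0.00416667⌋ = 6.

IA64iq16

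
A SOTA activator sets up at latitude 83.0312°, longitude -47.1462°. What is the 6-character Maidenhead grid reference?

Add 180° to longitude and 90° to latitude: 132.8538, 173.0312.
Field: 132.8538/20 → 6 → G, 173.0312/10 → 17 → R; chars GR.
Square: 12.8538/2 → 6, 3.0312/1 → 3; chars 63.
Subsquare: 0.8538/0.0833333 → 10 → k, 0.0312/0.0416667 → 0 → a; chars ka.

GR63ka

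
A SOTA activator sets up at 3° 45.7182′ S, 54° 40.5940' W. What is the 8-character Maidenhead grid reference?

GI26pf87

Offset from 180°W / 90°S: lon 125.32343°, lat 86.23803°.
Field: lon ⌊125.32343/20⌋ = 6 → G; lat ⌊86.23803/10⌋ = 8 → I.
Square: lon ⌊5.32343/2⌋ = 2; lat ⌊6.23803/1⌋ = 6.
Subsquare: lon ⌊1.32343/0.0833333⌋ = 15 → p; lat ⌊0.23803/0.0416667⌋ = 5 → f.
Extended square: lon ⌊0.07343/0.00833333⌋ = 8; lat ⌊0.02970/0.00416667⌋ = 7.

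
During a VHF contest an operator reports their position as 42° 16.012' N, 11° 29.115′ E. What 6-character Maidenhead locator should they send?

Shift to the Maidenhead origin (180°W, 90°S): lon 191.4853, lat 132.2669.
Field: lon ⌊191.4853/20⌋ = 9 → J; lat ⌊132.2669/10⌋ = 13 → N.
Square: lon ⌊11.4853/2⌋ = 5; lat ⌊2.2669/1⌋ = 2.
Subsquare: lon ⌊1.4853/0.0833333⌋ = 17 → r; lat ⌊0.2669/0.0416667⌋ = 6 → g.

JN52rg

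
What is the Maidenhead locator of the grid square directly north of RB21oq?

RB21or

Latitude subsquare q = 16; +1 → 17 = r.
The longitude characters are unchanged.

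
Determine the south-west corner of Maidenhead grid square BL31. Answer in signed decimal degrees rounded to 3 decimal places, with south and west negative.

Field B=1, L=11: +1·20° lon, +11·10° lat → SW at lon -160°, lat 20°.
Square 3, 1: +3·2° lon, +1·1° lat → SW at lon -154°, lat 21°.
latitude 21.000, longitude -154.000.

21.000, -154.000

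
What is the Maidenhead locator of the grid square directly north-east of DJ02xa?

Longitude subsquare x = 23; +1 → 24, wraps to 0 = a, carry into square.
Longitude square 0; +1 → 1.
Latitude subsquare a = 0; +1 → 1 = b.

DJ12ab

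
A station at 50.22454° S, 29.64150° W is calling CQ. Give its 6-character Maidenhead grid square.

Add 180° to longitude and 90° to latitude: 150.3585, 39.7755.
Field: lon ⌊150.3585/20⌋ = 7 → H; lat ⌊39.7755/10⌋ = 3 → D.
Square: lon ⌊10.3585/2⌋ = 5; lat ⌊9.7755/1⌋ = 9.
Subsquare: lon ⌊0.3585/0.0833333⌋ = 4 → e; lat ⌊0.7755/0.0416667⌋ = 18 → s.

HD59es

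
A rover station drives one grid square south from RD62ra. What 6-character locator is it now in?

Latitude subsquare a = 0; −1 → -1, wraps to 23 = x, carry into square.
Latitude square 2; −1 → 1.
The longitude characters are unchanged.

RD61rx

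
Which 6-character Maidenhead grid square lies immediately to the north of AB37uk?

AB37ul

Latitude subsquare k = 10; +1 → 11 = l.
The longitude characters are unchanged.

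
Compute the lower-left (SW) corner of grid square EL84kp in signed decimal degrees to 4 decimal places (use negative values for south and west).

24.6250, -83.1667

Field E=4, L=11: +4·20° lon, +11·10° lat → SW at lon -100°, lat 20°.
Square 8, 4: +8·2° lon, +4·1° lat → SW at lon -84°, lat 24°.
Subsquare k=10, p=15: +10·0.0833333° lon, +15·0.0416667° lat → SW at lon -83.1667°, lat 24.625°.
latitude 24.6250, longitude -83.1667.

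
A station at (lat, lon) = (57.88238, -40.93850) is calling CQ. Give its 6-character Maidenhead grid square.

GO97mv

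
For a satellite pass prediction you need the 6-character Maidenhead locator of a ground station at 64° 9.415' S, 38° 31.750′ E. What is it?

KC95gu

Add 180° to longitude and 90° to latitude: 218.5292, 25.8431.
Field (20°×10°, letters A–R): 218.5292/20 → 10 → K, 25.8431/10 → 2 → C; chars KC.
Square (2°×1°, digits 0–9): 18.5292/2 → 9, 5.8431/1 → 5; chars 95.
Subsquare (5′×2.5′, letters a–x): 0.5292/0.0833333 → 6 → g, 0.8431/0.0416667 → 20 → u; chars gu.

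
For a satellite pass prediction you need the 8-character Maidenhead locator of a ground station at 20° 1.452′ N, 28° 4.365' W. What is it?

HL50xa15

Offset from 180°W / 90°S: lon 151.92725°, lat 110.02420°.
Field: lon ⌊151.92725/20⌋ = 7 → H; lat ⌊110.02420/10⌋ = 11 → L.
Square: lon ⌊11.92725/2⌋ = 5; lat ⌊0.02420/1⌋ = 0.
Subsquare: lon ⌊1.92725/0.0833333⌋ = 23 → x; lat ⌊0.02420/0.0416667⌋ = 0 → a.
Extended square: lon ⌊0.01058/0.00833333⌋ = 1; lat ⌊0.02420/0.00416667⌋ = 5.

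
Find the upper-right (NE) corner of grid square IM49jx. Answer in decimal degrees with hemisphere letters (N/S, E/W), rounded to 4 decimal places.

40.0000° N, 11.1667° W

Field I=8, M=12: +8·20° lon, +12·10° lat → SW at lon -20°, lat 30°.
Square 4, 9: +4·2° lon, +9·1° lat → SW at lon -12°, lat 39°.
Subsquare j=9, x=23: +9·0.0833333° lon, +23·0.0416667° lat → SW at lon -11.25°, lat 39.9583°.
Cell spans 0.0833333° lon × 0.0416667° lat. NE corner is SW corner plus one full cell.
latitude 40.0000° N, longitude 11.1667° W.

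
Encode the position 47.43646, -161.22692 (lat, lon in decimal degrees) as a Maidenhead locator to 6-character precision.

Offset from 180°W / 90°S: lon 18.7731°, lat 137.4365°.
Field (20°×10°, letters A–R): lon ⌊18.7731/20⌋ = 0 → A; lat ⌊137.4365/10⌋ = 13 → N.
Square (2°×1°, digits 0–9): lon ⌊18.7731/2⌋ = 9; lat ⌊7.4365/1⌋ = 7.
Subsquare (5′×2.5′, letters a–x): lon ⌊0.7731/0.0833333⌋ = 9 → j; lat ⌊0.4365/0.0416667⌋ = 10 → k.

AN97jk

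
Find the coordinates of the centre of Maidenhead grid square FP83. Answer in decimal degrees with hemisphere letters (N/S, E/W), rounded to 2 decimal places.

63.50° N, 63.00° W

Field F=5, P=15: +5·20° lon, +15·10° lat → SW at lon -80°, lat 60°.
Square 8, 3: +8·2° lon, +3·1° lat → SW at lon -64°, lat 63°.
Cell spans 2° lon × 1° lat. Centre is SW corner plus half of each.
latitude 63.50° N, longitude 63.00° W.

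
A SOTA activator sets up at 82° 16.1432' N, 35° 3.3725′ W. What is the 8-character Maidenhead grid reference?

HR22lg34

Add 180° to longitude and 90° to latitude: 144.94379, 172.26905.
Field (20°×10°, letters A–R): 144.94379/20 → 7 → H, 172.26905/10 → 17 → R; chars HR.
Square (2°×1°, digits 0–9): 4.94379/2 → 2, 2.26905/1 → 2; chars 22.
Subsquare (5′×2.5′, letters a–x): 0.94379/0.0833333 → 11 → l, 0.26905/0.0416667 → 6 → g; chars lg.
Extended square (30″×15″, digits 0–9): 0.02713/0.00833333 → 3, 0.01905/0.00416667 → 4; chars 34.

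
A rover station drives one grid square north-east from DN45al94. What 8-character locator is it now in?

DN45bl05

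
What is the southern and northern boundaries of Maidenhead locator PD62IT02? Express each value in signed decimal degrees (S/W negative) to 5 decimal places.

-57.20000, -57.19583

Field P=15, D=3: +15·20° lon, +3·10° lat → SW at lon 120°, lat -60°.
Square 6, 2: +6·2° lon, +2·1° lat → SW at lon 132°, lat -58°.
Subsquare i=8, t=19: +8·0.0833333° lon, +19·0.0416667° lat → SW at lon 132.667°, lat -57.2083°.
Extended square 0, 2: +0·0.00833333° lon, +2·0.00416667° lat → SW at lon 132.667°, lat -57.2°.
Cell spans 0.00833333° lon × 0.00416667° lat.
south -57.20000, north -57.19583.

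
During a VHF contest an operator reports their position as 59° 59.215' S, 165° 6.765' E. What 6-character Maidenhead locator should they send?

Shift to the Maidenhead origin (180°W, 90°S): lon 345.1128, lat 30.0131.
Field: 345.1128/20 → 17 → R, 30.0131/10 → 3 → D; chars RD.
Square: 5.1128/2 → 2, 0.0131/1 → 0; chars 20.
Subsquare: 1.1128/0.0833333 → 13 → n, 0.0131/0.0416667 → 0 → a; chars na.

RD20na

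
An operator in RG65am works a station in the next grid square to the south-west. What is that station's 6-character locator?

RG55xl

Longitude subsquare a = 0; −1 → -1, wraps to 23 = x, carry into square.
Longitude square 6; −1 → 5.
Latitude subsquare m = 12; −1 → 11 = l.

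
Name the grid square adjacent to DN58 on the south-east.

DN67

Longitude square 5; +1 → 6.
Latitude square 8; −1 → 7.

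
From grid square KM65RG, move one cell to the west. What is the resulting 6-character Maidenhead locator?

KM65qg

Longitude subsquare r = 17; −1 → 16 = q.
The latitude characters are unchanged.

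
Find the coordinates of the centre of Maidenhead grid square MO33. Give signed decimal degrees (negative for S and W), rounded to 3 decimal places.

53.500, 67.000

Field M=12, O=14: +12·20° lon, +14·10° lat → SW at lon 60°, lat 50°.
Square 3, 3: +3·2° lon, +3·1° lat → SW at lon 66°, lat 53°.
Cell spans 2° lon × 1° lat. Centre is SW corner plus half of each.
latitude 53.500, longitude 67.000.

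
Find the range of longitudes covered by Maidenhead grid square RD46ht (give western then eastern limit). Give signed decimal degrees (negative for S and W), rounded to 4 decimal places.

168.5833, 168.6667

Field R=17, D=3: +17·20° lon, +3·10° lat → SW at lon 160°, lat -60°.
Square 4, 6: +4·2° lon, +6·1° lat → SW at lon 168°, lat -54°.
Subsquare h=7, t=19: +7·0.0833333° lon, +19·0.0416667° lat → SW at lon 168.583°, lat -53.2083°.
Cell spans 0.0833333° lon × 0.0416667° lat.
west 168.5833, east 168.6667.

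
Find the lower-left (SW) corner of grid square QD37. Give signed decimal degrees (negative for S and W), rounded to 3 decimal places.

Field Q=16, D=3: +16·20° lon, +3·10° lat → SW at lon 140°, lat -60°.
Square 3, 7: +3·2° lon, +7·1° lat → SW at lon 146°, lat -53°.
latitude -53.000, longitude 146.000.

-53.000, 146.000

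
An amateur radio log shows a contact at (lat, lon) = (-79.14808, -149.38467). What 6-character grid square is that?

BB50hu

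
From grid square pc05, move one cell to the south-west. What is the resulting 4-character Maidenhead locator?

Longitude square 0; −1 → -1, wraps to 9, carry into field.
Longitude field P = 15; −1 → 14 = O.
Latitude square 5; −1 → 4.

OC94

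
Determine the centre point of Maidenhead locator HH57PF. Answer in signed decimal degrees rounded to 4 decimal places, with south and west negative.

-12.7708, -28.7083

Field H=7, H=7: +7·20° lon, +7·10° lat → SW at lon -40°, lat -20°.
Square 5, 7: +5·2° lon, +7·1° lat → SW at lon -30°, lat -13°.
Subsquare p=15, f=5: +15·0.0833333° lon, +5·0.0416667° lat → SW at lon -28.75°, lat -12.7917°.
Cell spans 0.0833333° lon × 0.0416667° lat. Centre is SW corner plus half of each.
latitude -12.7708, longitude -28.7083.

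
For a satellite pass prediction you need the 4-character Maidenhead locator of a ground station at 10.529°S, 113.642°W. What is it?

DH39

Shift to the Maidenhead origin (180°W, 90°S): lon 66.36, lat 79.47.
Field: 66.36/20 → 3 → D, 79.47/10 → 7 → H; chars DH.
Square: 6.36/2 → 3, 9.47/1 → 9; chars 39.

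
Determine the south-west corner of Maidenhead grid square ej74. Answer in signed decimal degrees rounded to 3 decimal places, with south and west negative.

Field E=4, J=9: +4·20° lon, +9·10° lat → SW at lon -100°, lat 0°.
Square 7, 4: +7·2° lon, +4·1° lat → SW at lon -86°, lat 4°.
latitude 4.000, longitude -86.000.

4.000, -86.000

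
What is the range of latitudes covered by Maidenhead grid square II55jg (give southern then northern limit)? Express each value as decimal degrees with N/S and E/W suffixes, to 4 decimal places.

Field I=8, I=8: +8·20° lon, +8·10° lat → SW at lon -20°, lat -10°.
Square 5, 5: +5·2° lon, +5·1° lat → SW at lon -10°, lat -5°.
Subsquare j=9, g=6: +9·0.0833333° lon, +6·0.0416667° lat → SW at lon -9.25°, lat -4.75°.
Cell spans 0.0833333° lon × 0.0416667° lat.
south 4.7500° S, north 4.7083° S.

4.7500° S, 4.7083° S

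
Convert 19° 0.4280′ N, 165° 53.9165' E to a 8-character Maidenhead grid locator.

RK29wa71

Shift to the Maidenhead origin (180°W, 90°S): lon 345.89861, lat 109.00713.
Field: 345.89861/20 → 17 → R, 109.00713/10 → 10 → K; chars RK.
Square: 5.89861/2 → 2, 9.00713/1 → 9; chars 29.
Subsquare: 1.89861/0.0833333 → 22 → w, 0.00713/0.0416667 → 0 → a; chars wa.
Extended square: 0.06527/0.00833333 → 7, 0.00713/0.00416667 → 1; chars 71.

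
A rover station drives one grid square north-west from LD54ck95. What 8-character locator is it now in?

LD54ck86

Longitude extended square 9; −1 → 8.
Latitude extended square 5; +1 → 6.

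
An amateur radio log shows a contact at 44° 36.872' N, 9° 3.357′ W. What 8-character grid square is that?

IN54lo37

Offset from 180°W / 90°S: lon 170.94405°, lat 134.61453°.
Field: lon ⌊170.94405/20⌋ = 8 → I; lat ⌊134.61453/10⌋ = 13 → N.
Square: lon ⌊10.94405/2⌋ = 5; lat ⌊4.61453/1⌋ = 4.
Subsquare: lon ⌊0.94405/0.0833333⌋ = 11 → l; lat ⌊0.61453/0.0416667⌋ = 14 → o.
Extended square: lon ⌊0.02738/0.00833333⌋ = 3; lat ⌊0.03120/0.00416667⌋ = 7.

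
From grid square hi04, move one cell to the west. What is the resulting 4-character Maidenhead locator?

GI94

Longitude square 0; −1 → -1, wraps to 9, carry into field.
Longitude field H = 7; −1 → 6 = G.
The latitude characters are unchanged.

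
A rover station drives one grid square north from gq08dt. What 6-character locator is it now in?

GQ08du

Latitude subsquare t = 19; +1 → 20 = u.
The longitude characters are unchanged.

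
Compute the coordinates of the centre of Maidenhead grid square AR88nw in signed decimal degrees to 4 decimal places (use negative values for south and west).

88.9375, -162.8750

Field A=0, R=17: +0·20° lon, +17·10° lat → SW at lon -180°, lat 80°.
Square 8, 8: +8·2° lon, +8·1° lat → SW at lon -164°, lat 88°.
Subsquare n=13, w=22: +13·0.0833333° lon, +22·0.0416667° lat → SW at lon -162.917°, lat 88.9167°.
Cell spans 0.0833333° lon × 0.0416667° lat. Centre is SW corner plus half of each.
latitude 88.9375, longitude -162.8750.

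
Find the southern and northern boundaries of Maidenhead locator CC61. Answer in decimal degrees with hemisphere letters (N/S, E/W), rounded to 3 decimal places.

69.000° S, 68.000° S

Field C=2, C=2: +2·20° lon, +2·10° lat → SW at lon -140°, lat -70°.
Square 6, 1: +6·2° lon, +1·1° lat → SW at lon -128°, lat -69°.
Cell spans 2° lon × 1° lat.
south 69.000° S, north 68.000° S.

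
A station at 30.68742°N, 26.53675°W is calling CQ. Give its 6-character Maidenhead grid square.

HM60rq

Add 180° to longitude and 90° to latitude: 153.4632, 120.6874.
Field: 153.4632/20 → 7 → H, 120.6874/10 → 12 → M; chars HM.
Square: 13.4632/2 → 6, 0.6874/1 → 0; chars 60.
Subsquare: 1.4632/0.0833333 → 17 → r, 0.6874/0.0416667 → 16 → q; chars rq.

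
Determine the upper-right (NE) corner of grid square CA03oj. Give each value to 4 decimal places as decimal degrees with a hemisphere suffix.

86.5833° S, 138.7500° W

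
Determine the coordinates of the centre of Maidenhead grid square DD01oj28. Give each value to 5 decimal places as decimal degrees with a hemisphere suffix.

58.58958° S, 118.81250° W

Field D=3, D=3: +3·20° lon, +3·10° lat → SW at lon -120°, lat -60°.
Square 0, 1: +0·2° lon, +1·1° lat → SW at lon -120°, lat -59°.
Subsquare o=14, j=9: +14·0.0833333° lon, +9·0.0416667° lat → SW at lon -118.833°, lat -58.625°.
Extended square 2, 8: +2·0.00833333° lon, +8·0.00416667° lat → SW at lon -118.817°, lat -58.5917°.
Cell spans 0.00833333° lon × 0.00416667° lat. Centre is SW corner plus half of each.
latitude 58.58958° S, longitude 118.81250° W.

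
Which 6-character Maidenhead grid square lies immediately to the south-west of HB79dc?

HB79cb

Longitude subsquare d = 3; −1 → 2 = c.
Latitude subsquare c = 2; −1 → 1 = b.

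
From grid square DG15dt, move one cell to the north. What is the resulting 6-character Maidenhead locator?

DG15du

Latitude subsquare t = 19; +1 → 20 = u.
The longitude characters are unchanged.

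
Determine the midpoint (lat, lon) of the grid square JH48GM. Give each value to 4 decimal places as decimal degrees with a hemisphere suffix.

Field J=9, H=7: +9·20° lon, +7·10° lat → SW at lon 0°, lat -20°.
Square 4, 8: +4·2° lon, +8·1° lat → SW at lon 8°, lat -12°.
Subsquare g=6, m=12: +6·0.0833333° lon, +12·0.0416667° lat → SW at lon 8.5°, lat -11.5°.
Cell spans 0.0833333° lon × 0.0416667° lat. Centre is SW corner plus half of each.
latitude 11.4792° S, longitude 8.5417° E.

11.4792° S, 8.5417° E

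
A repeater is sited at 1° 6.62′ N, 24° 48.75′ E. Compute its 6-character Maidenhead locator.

KJ21jc

Add 180° to longitude and 90° to latitude: 204.8125, 91.1103.
Field (20°×10°, letters A–R): lon ⌊204.8125/20⌋ = 10 → K; lat ⌊91.1103/10⌋ = 9 → J.
Square (2°×1°, digits 0–9): lon ⌊4.8125/2⌋ = 2; lat ⌊1.1103/1⌋ = 1.
Subsquare (5′×2.5′, letters a–x): lon ⌊0.8125/0.0833333⌋ = 9 → j; lat ⌊0.1103/0.0416667⌋ = 2 → c.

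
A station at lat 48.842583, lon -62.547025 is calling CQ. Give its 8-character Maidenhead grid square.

FN88ru42

Add 180° to longitude and 90° to latitude: 117.45298, 138.84258.
Field: lon ⌊117.45298/20⌋ = 5 → F; lat ⌊138.84258/10⌋ = 13 → N.
Square: lon ⌊17.45298/2⌋ = 8; lat ⌊8.84258/1⌋ = 8.
Subsquare: lon ⌊1.45298/0.0833333⌋ = 17 → r; lat ⌊0.84258/0.0416667⌋ = 20 → u.
Extended square: lon ⌊0.03631/0.00833333⌋ = 4; lat ⌊0.00925/0.00416667⌋ = 2.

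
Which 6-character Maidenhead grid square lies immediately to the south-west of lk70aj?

LK60xi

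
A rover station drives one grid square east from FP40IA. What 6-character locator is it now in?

FP40ja

Longitude subsquare i = 8; +1 → 9 = j.
The latitude characters are unchanged.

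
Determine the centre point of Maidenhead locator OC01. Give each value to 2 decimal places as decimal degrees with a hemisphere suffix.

68.50° S, 101.00° E

Field O=14, C=2: +14·20° lon, +2·10° lat → SW at lon 100°, lat -70°.
Square 0, 1: +0·2° lon, +1·1° lat → SW at lon 100°, lat -69°.
Cell spans 2° lon × 1° lat. Centre is SW corner plus half of each.
latitude 68.50° S, longitude 101.00° E.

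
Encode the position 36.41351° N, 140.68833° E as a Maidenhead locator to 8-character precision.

QM06ij29

Add 180° to longitude and 90° to latitude: 320.68833, 126.41351.
Field: 320.68833/20 → 16 → Q, 126.41351/10 → 12 → M; chars QM.
Square: 0.68833/2 → 0, 6.41351/1 → 6; chars 06.
Subsquare: 0.68833/0.0833333 → 8 → i, 0.41351/0.0416667 → 9 → j; chars ij.
Extended square: 0.02166/0.00833333 → 2, 0.03851/0.00416667 → 9; chars 29.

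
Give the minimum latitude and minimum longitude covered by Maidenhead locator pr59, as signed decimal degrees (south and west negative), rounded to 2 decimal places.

Field P=15, R=17: +15·20° lon, +17·10° lat → SW at lon 120°, lat 80°.
Square 5, 9: +5·2° lon, +9·1° lat → SW at lon 130°, lat 89°.
latitude 89.00, longitude 130.00.

89.00, 130.00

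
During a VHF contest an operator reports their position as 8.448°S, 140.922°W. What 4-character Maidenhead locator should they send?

Offset from 180°W / 90°S: lon 39.08°, lat 81.55°.
Field: lon ⌊39.08/20⌋ = 1 → B; lat ⌊81.55/10⌋ = 8 → I.
Square: lon ⌊19.08/2⌋ = 9; lat ⌊1.55/1⌋ = 1.

BI91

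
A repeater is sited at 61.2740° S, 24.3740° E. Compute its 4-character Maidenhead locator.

KC28

Shift to the Maidenhead origin (180°W, 90°S): lon 204.37, lat 28.73.
Field: 204.37/20 → 10 → K, 28.73/10 → 2 → C; chars KC.
Square: 4.37/2 → 2, 8.73/1 → 8; chars 28.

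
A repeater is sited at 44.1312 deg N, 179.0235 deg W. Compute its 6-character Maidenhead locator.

AN04ld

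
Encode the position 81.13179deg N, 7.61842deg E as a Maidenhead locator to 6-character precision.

JR31td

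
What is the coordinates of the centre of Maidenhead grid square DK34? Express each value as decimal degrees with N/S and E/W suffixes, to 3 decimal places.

Field D=3, K=10: +3·20° lon, +10·10° lat → SW at lon -120°, lat 10°.
Square 3, 4: +3·2° lon, +4·1° lat → SW at lon -114°, lat 14°.
Cell spans 2° lon × 1° lat. Centre is SW corner plus half of each.
latitude 14.500° N, longitude 113.000° W.

14.500° N, 113.000° W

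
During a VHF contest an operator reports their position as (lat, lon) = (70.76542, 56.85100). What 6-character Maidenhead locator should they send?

Offset from 180°W / 90°S: lon 236.8510°, lat 160.7654°.
Field: lon ⌊236.8510/20⌋ = 11 → L; lat ⌊160.7654/10⌋ = 16 → Q.
Square: lon ⌊16.8510/2⌋ = 8; lat ⌊0.7654/1⌋ = 0.
Subsquare: lon ⌊0.8510/0.0833333⌋ = 10 → k; lat ⌊0.7654/0.0416667⌋ = 18 → s.

LQ80ks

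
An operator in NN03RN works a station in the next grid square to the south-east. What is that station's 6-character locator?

NN03sm

Longitude subsquare r = 17; +1 → 18 = s.
Latitude subsquare n = 13; −1 → 12 = m.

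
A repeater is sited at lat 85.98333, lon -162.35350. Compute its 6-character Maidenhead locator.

Add 180° to longitude and 90° to latitude: 17.6465, 175.9833.
Field: lon ⌊17.6465/20⌋ = 0 → A; lat ⌊175.9833/10⌋ = 17 → R.
Square: lon ⌊17.6465/2⌋ = 8; lat ⌊5.9833/1⌋ = 5.
Subsquare: lon ⌊1.6465/0.0833333⌋ = 19 → t; lat ⌊0.9833/0.0416667⌋ = 23 → x.

AR85tx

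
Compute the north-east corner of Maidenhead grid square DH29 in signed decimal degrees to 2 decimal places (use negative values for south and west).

Field D=3, H=7: +3·20° lon, +7·10° lat → SW at lon -120°, lat -20°.
Square 2, 9: +2·2° lon, +9·1° lat → SW at lon -116°, lat -11°.
Cell spans 2° lon × 1° lat. NE corner is SW corner plus one full cell.
latitude -10.00, longitude -114.00.

-10.00, -114.00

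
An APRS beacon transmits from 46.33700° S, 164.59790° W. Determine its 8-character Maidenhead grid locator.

AE73qp89

Add 180° to longitude and 90° to latitude: 15.40210, 43.66300.
Field (20°×10°, letters A–R): 15.40210/20 → 0 → A, 43.66300/10 → 4 → E; chars AE.
Square (2°×1°, digits 0–9): 15.40210/2 → 7, 3.66300/1 → 3; chars 73.
Subsquare (5′×2.5′, letters a–x): 1.40210/0.0833333 → 16 → q, 0.66300/0.0416667 → 15 → p; chars qp.
Extended square (30″×15″, digits 0–9): 0.06877/0.00833333 → 8, 0.03800/0.00416667 → 9; chars 89.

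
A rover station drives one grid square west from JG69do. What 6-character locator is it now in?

JG69co

Longitude subsquare d = 3; −1 → 2 = c.
The latitude characters are unchanged.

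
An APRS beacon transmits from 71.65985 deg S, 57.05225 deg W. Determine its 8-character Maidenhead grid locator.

Shift to the Maidenhead origin (180°W, 90°S): lon 122.94775, lat 18.34015.
Field: 122.94775/20 → 6 → G, 18.34015/10 → 1 → B; chars GB.
Square: 2.94775/2 → 1, 8.34015/1 → 8; chars 18.
Subsquare: 0.94775/0.0833333 → 11 → l, 0.34015/0.0416667 → 8 → i; chars li.
Extended square: 0.03108/0.00833333 → 3, 0.00682/0.00416667 → 1; chars 31.

GB18li31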